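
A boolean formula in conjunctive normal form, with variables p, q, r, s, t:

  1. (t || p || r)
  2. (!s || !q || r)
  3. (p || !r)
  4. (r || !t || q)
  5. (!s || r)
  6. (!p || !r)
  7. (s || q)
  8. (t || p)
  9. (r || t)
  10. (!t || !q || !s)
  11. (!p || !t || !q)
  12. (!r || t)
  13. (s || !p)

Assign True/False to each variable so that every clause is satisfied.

p=F, q=T, r=F, s=F, t=T

Try p = False.
  then r is forced to False.
  then t is forced to True.
  then q is forced to True.
  then s is forced to False.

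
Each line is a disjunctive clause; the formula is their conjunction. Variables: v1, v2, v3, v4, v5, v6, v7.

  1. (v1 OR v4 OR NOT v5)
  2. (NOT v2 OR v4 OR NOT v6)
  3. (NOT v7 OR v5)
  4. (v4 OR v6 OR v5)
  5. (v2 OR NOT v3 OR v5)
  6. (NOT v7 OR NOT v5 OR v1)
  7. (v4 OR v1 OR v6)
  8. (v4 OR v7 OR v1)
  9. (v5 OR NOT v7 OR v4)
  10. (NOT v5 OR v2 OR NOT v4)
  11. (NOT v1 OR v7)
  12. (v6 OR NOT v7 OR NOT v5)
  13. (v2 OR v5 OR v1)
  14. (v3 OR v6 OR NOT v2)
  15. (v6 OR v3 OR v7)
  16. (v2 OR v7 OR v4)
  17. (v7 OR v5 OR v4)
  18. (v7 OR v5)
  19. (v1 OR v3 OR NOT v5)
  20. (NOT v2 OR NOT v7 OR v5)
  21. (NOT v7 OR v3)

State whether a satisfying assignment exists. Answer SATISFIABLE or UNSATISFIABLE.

Branch on v1: take v1 = True.
  then v7 is forced to True.
  then v5 is forced to True.
  then v6 is forced to True.
  then v3 is forced to True.
Try v2 = True.
  then v4 is forced to True.
So v1=True, v2=True, v3=True, v4=True, v5=True, v6=True, v7=True is a satisfying assignment.

SATISFIABLE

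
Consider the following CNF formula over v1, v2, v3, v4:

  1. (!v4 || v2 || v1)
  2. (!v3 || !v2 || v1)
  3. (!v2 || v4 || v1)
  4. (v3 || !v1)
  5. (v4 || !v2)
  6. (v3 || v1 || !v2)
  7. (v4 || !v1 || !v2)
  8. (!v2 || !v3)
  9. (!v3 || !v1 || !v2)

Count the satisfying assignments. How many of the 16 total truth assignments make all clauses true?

The models are:
  v1=F v2=F v3=F v4=F
  v1=F v2=F v3=T v4=F
  v1=T v2=F v3=T v4=F
  v1=T v2=F v3=T v4=T
Count: 4.

4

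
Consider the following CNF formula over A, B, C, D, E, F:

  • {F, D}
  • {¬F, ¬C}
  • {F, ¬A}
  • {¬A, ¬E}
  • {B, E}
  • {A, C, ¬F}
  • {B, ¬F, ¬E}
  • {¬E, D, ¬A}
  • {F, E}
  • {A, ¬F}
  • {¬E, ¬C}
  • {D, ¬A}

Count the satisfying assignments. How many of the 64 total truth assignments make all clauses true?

3

Satisfying assignments:
  A=0 B=0 C=0 D=1 E=1 F=0
  A=0 B=1 C=0 D=1 E=1 F=0
  A=1 B=1 C=0 D=1 E=0 F=1
Count: 3.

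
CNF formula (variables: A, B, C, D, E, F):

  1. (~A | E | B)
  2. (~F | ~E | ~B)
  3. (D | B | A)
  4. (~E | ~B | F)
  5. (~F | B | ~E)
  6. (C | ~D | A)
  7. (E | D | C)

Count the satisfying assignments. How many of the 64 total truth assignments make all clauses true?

17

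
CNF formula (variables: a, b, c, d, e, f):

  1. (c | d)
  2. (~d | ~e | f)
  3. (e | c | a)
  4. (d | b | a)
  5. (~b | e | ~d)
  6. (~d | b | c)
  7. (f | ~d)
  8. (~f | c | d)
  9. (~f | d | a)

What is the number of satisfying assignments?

18

Split on d, then c.
  d=T, c=T: a free; 3 ways for (b,e,f) × 2^1 = 6.
  d=T, c=F: remaining (a,b,e,f) ∈ {(F,T,T,T); (T,T,T,T)} — 2.
  d=F, c=T: e free; 5 ways for (a,b,f) × 2^1 = 10.
  d=F, c=F: a clause becomes empty — 0.
Total: 6 + 2 + 10 + 0 = 18.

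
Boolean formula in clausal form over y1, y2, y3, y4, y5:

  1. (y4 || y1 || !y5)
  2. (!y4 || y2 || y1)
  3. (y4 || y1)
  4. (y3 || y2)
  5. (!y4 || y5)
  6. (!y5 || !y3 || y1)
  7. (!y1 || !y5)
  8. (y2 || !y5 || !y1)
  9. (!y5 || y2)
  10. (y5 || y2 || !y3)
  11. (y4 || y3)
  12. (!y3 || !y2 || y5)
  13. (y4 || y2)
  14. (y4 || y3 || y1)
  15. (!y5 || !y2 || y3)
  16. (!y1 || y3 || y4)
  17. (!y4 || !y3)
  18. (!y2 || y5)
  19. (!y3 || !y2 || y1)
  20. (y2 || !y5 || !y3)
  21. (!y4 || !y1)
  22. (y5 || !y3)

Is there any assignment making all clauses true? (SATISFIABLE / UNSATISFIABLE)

y3 = True:
  propagation gives y4=False, y1=True, y5=False; an empty clause results — contradiction.
y3 = False:
  propagation gives y2=True, y4=True, y5=True; an empty clause results — contradiction.
Every branch closes, so no satisfying assignment exists.

UNSATISFIABLE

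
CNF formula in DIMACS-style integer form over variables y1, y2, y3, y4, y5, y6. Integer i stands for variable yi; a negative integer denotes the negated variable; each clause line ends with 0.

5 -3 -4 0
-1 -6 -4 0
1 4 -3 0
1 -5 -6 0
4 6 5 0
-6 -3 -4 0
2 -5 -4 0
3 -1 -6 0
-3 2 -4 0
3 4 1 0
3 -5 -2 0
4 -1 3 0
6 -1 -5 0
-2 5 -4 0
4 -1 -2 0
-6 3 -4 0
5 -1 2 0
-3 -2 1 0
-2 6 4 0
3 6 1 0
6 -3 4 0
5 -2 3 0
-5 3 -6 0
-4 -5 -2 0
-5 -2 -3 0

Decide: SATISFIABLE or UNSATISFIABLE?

SATISFIABLE

Try y1 = True.
For the remaining variables, y2 = False, y3 = True, y4 = False, y5 = True, y6 = True works.
So y1=True  y2=False  y3=True  y4=False  y5=True  y6=True is a satisfying assignment.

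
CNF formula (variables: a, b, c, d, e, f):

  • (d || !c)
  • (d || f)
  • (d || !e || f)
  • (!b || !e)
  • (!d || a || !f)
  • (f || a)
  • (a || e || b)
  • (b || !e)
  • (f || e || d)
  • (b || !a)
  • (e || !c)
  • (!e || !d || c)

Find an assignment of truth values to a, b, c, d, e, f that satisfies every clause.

a = 1, b = 1, c = 0, d = 1, e = 0, f = 1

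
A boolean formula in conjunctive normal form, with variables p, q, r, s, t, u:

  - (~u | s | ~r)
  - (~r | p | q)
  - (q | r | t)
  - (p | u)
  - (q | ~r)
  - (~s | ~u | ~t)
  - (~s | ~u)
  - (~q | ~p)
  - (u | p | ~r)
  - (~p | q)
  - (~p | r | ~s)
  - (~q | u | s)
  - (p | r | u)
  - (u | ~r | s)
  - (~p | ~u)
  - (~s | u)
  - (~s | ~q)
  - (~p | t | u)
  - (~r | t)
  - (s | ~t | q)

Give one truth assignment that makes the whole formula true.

p = 0, q = 1, r = 0, s = 0, t = 0, u = 1

Check each clause:
  1. (s | ~r | ~u) — ~r is true.
  2. (p | ~r | q) — q is true.
  3. (t | q | r) — q is true.
  4. (p | u) — u is true.
  5. (~r | q) — q is true.
  6. (~t | ~s | ~u) — ~t is true.
  7. (~u | ~s) — ~s is true.
  8. (~q | ~p) — ~p is true.
  9. (u | p | ~r) — ~r is true.
  10. (q | ~p) — q is true.
  11. (r | ~s | ~p) — ~s is true.
  12. (~q | s | u) — u is true.
  13. (r | u | p) — u is true.
  14. (~r | u | s) — ~r is true.
  15. (~u | ~p) — ~p is true.
  16. (u | ~s) — ~s is true.
  17. (~q | ~s) — ~s is true.
  18. (~p | t | u) — ~p is true.
  19. (~r | t) — ~r is true.
  20. (q | ~t | s) — q is true.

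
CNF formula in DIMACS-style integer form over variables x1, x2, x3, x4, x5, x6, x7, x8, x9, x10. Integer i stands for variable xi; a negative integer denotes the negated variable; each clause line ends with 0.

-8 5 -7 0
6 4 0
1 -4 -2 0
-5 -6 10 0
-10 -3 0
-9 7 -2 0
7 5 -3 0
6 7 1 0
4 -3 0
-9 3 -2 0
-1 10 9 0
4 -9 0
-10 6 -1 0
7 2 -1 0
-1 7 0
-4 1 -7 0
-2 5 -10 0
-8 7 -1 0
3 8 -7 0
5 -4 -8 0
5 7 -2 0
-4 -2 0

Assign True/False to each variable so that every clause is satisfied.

Branch on x1: take x1 = False.
Set x2 = False and propagate.
Try x3 = False.
The remaining clauses are satisfied by x4 = False, x5 = True, x6 = True, x7 = False, x8 = False, x9 = False, x10 = True.

x1=0, x2=0, x3=0, x4=0, x5=1, x6=1, x7=0, x8=0, x9=0, x10=1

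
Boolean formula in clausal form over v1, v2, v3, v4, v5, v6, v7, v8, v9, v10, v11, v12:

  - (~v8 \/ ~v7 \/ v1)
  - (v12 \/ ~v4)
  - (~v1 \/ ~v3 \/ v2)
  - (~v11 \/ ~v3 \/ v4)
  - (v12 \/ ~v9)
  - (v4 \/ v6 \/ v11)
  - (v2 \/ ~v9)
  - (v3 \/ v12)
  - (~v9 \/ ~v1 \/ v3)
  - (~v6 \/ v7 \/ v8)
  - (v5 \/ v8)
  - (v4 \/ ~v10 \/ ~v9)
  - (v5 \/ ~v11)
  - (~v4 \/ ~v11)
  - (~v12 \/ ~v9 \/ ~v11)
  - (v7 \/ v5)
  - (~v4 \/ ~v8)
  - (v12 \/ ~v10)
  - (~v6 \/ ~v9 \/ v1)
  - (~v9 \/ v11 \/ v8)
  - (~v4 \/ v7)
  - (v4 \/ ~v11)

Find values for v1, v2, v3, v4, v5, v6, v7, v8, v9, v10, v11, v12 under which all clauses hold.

v1=False, v2=True, v3=True, v4=False, v5=True, v6=True, v7=True, v8=False, v9=False, v10=False, v11=False, v12=False

v2 occurs only positively in the remaining clauses — set v2 = True.
Pure literal: v5 appears only positively; assign v5 = True.
Set v1 = False and propagate.
Set v3 = True and propagate.
For the remaining variables, v4 = False, v6 = True, v7 = True, v8 = False, v9 = False, v10 = False, v11 = False, v12 = False works.
Check each clause:
  1. (v1 \/ ~v7 \/ ~v8) — ~v8 is true.
  2. (v12 \/ ~v4) — ~v4 is true.
  3. (~v1 \/ ~v3 \/ v2) — v2 is true.
  4. (v4 \/ ~v3 \/ ~v11) — ~v11 is true.
  5. (~v9 \/ v12) — ~v9 is true.
  6. (v4 \/ v6 \/ v11) — v6 is true.
  7. (v2 \/ ~v9) — v2 is true.
  8. (v12 \/ v3) — v3 is true.
  9. (~v9 \/ v3 \/ ~v1) — v3 is true.
  10. (~v6 \/ v7 \/ v8) — v7 is true.
  11. (v5 \/ v8) — v5 is true.
  12. (~v10 \/ ~v9 \/ v4) — ~v10 is true.
  13. (~v11 \/ v5) — ~v11 is true.
  14. (~v4 \/ ~v11) — ~v4 is true.
  15. (~v11 \/ ~v9 \/ ~v12) — ~v12 is true.
  16. (v7 \/ v5) — v5 is true.
  17. (~v8 \/ ~v4) — ~v8 is true.
  18. (v12 \/ ~v10) — ~v10 is true.
  19. (~v9 \/ ~v6 \/ v1) — ~v9 is true.
  20. (v11 \/ ~v9 \/ v8) — ~v9 is true.
  21. (~v4 \/ v7) — ~v4 is true.
  22. (~v11 \/ v4) — ~v11 is true.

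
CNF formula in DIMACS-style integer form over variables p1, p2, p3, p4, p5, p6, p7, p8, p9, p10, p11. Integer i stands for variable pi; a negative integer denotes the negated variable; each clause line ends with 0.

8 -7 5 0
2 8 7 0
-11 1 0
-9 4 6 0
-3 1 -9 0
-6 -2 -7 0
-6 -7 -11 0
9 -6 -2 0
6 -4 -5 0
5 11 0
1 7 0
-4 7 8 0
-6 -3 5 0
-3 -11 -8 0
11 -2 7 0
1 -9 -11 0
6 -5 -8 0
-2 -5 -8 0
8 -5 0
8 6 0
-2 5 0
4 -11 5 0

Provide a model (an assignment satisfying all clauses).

p1 = True, p2 = False, p3 = False, p4 = True, p5 = False, p6 = False, p7 = True, p8 = True, p9 = True, p10 = False, p11 = True

Pure literal: p1 appears only positively; assign p1 = True.
p3 occurs only negated in the remaining clauses — set p3 = False.
Set p2 = False and propagate.
Branch on p4: take p4 = True.
For the remaining variables, p5 = False, p6 = False, p7 = True, p8 = True, p9 = True, p10 = False, p11 = True works.
Every clause has at least one true literal under this assignment.
Check each clause:
  1. (p5 | ~p7 | p8) — p8 is true.
  2. (p8 | p7 | p2) — p8 is true.
  3. (~p11 | p1) — p1 is true.
  4. (~p9 | p4 | p6) — p4 is true.
  5. (~p9 | p1 | ~p3) — p1 is true.
  6. (~p2 | ~p6 | ~p7) — ~p6 is true.
  7. (~p6 | ~p7 | ~p11) — ~p6 is true.
  8. (p9 | ~p2 | ~p6) — p9 is true.
  9. (~p4 | ~p5 | p6) — ~p5 is true.
  10. (p11 | p5) — p11 is true.
  11. (p7 | p1) — p1 is true.
  12. (~p4 | p7 | p8) — p8 is true.
  13. (~p6 | p5 | ~p3) — ~p3 is true.
  14. (~p8 | ~p3 | ~p11) — ~p3 is true.
  15. (p7 | ~p2 | p11) — p11 is true.
  16. (~p9 | p1 | ~p11) — p1 is true.
  17. (~p5 | ~p8 | p6) — ~p5 is true.
  18. (~p8 | ~p2 | ~p5) — ~p5 is true.
  19. (~p5 | p8) — p8 is true.
  20. (p6 | p8) — p8 is true.
  21. (~p2 | p5) — ~p2 is true.
  22. (p4 | p5 | ~p11) — p4 is true.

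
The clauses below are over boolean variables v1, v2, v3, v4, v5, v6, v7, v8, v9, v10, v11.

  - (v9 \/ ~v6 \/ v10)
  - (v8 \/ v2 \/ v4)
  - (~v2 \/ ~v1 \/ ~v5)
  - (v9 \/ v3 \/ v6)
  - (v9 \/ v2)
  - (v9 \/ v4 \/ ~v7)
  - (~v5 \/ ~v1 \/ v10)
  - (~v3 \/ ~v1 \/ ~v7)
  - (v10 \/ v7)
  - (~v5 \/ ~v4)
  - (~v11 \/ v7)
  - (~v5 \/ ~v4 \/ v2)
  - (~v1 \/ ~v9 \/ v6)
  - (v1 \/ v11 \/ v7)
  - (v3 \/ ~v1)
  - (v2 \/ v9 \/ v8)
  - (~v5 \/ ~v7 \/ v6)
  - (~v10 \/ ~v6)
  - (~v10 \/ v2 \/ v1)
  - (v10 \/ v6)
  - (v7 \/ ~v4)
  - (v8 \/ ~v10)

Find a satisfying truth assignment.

v1=False, v2=True, v3=True, v4=False, v5=False, v6=True, v7=True, v8=True, v9=True, v10=False, v11=False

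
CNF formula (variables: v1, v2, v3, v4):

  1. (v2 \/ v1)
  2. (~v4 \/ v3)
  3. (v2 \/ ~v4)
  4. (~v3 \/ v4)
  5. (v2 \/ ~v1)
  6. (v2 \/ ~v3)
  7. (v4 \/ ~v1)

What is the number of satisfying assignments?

3

Satisfying assignments:
  v1=F v2=T v3=F v4=F
  v1=F v2=T v3=T v4=T
  v1=T v2=T v3=T v4=T
That's 3 in total.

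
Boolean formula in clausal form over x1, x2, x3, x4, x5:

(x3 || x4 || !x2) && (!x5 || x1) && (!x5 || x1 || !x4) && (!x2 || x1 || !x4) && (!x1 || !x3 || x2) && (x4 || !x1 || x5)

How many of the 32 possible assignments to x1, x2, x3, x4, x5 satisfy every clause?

Case analysis on x1 and x4:
  x1=1, x4=1: x5 free; 3 ways for (x2,x3) × 2^1 = 6.
  x1=1, x4=0: remaining (x2,x3,x5) ∈ {(0,0,1); (1,1,1)} — 2.
  x1=0, x4=1: remaining (x2,x3,x5) ∈ {(0,0,0); (0,1,0)} — 2.
  x1=0, x4=0: remaining (x2,x3,x5) ∈ {(0,0,0); (0,1,0); (1,1,0)} — 3.
Total: 6 + 2 + 2 + 3 = 13.

13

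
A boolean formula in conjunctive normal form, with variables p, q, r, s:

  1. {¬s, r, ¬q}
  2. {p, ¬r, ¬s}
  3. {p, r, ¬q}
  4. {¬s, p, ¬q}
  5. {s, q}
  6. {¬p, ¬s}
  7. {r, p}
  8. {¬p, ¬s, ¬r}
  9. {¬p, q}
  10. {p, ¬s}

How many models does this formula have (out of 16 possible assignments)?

Satisfying assignments:
  p=0 q=1 r=1 s=0
  p=1 q=1 r=0 s=0
  p=1 q=1 r=1 s=0
Count: 3.

3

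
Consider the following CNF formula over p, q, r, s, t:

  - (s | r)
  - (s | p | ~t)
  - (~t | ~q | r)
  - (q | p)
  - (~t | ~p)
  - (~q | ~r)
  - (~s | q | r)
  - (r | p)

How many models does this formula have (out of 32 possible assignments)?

3

Satisfying assignments:
  p=T q=F r=T s=F t=F
  p=T q=F r=T s=T t=F
  p=T q=T r=F s=T t=F
That's 3 in total.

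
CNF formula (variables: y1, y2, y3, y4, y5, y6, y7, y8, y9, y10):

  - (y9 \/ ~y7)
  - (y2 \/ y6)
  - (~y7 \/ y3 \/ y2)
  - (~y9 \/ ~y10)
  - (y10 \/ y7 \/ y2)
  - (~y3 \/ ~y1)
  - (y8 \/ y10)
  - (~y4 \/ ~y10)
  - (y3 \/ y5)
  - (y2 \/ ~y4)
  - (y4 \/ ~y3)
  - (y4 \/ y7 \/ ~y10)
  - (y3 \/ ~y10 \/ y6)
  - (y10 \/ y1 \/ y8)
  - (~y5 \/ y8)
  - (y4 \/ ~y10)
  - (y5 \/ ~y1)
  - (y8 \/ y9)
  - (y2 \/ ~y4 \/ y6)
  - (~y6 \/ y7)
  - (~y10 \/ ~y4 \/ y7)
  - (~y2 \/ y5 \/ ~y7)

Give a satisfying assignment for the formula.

y8 occurs only positively in the remaining clauses — set y8 = True.
Branch on y1: take y1 = True.
  then y3 is forced to False.
  then y5 is forced to True.
Branch on y2: take y2 = True.
The remaining clauses are satisfied by y4 = True, y6 = False, y7 = False, y9 = False, y10 = False.
Every clause has at least one true literal under this assignment.
Check each clause:
  1. (y9 \/ ~y7) — ~y7 is true.
  2. (y2 \/ y6) — y2 is true.
  3. (y2 \/ ~y7 \/ y3) — ~y7 is true.
  4. (~y9 \/ ~y10) — ~y10 is true.
  5. (y7 \/ y2 \/ y10) — y2 is true.
  6. (~y1 \/ ~y3) — ~y3 is true.
  7. (y10 \/ y8) — y8 is true.
  8. (~y10 \/ ~y4) — ~y10 is true.
  9. (y5 \/ y3) — y5 is true.
  10. (y2 \/ ~y4) — y2 is true.
  11. (~y3 \/ y4) — y4 is true.
  12. (y7 \/ ~y10 \/ y4) — y4 is true.
  13. (y6 \/ y3 \/ ~y10) — ~y10 is true.
  14. (y1 \/ y10 \/ y8) — y8 is true.
  15. (~y5 \/ y8) — y8 is true.
  16. (y4 \/ ~y10) — y4 is true.
  17. (y5 \/ ~y1) — y5 is true.
  18. (y8 \/ y9) — y8 is true.
  19. (y6 \/ y2 \/ ~y4) — y2 is true.
  20. (~y6 \/ y7) — ~y6 is true.
  21. (~y10 \/ ~y4 \/ y7) — ~y10 is true.
  22. (~y2 \/ ~y7 \/ y5) — ~y7 is true.

y1=T, y2=T, y3=F, y4=T, y5=T, y6=F, y7=F, y8=T, y9=F, y10=F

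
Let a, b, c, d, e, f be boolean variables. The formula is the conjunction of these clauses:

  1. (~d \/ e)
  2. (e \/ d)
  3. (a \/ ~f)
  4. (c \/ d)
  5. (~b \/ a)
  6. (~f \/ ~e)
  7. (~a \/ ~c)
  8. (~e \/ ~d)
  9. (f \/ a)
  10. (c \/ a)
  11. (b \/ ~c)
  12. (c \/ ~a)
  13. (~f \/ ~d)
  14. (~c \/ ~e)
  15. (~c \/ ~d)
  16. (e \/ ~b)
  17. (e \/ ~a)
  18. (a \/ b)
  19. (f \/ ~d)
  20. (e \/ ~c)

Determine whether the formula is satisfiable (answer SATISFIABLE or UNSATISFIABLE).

UNSATISFIABLE

a = True:
  propagation gives c=False; an empty clause results — contradiction.
a = False:
  propagation gives f=False; an empty clause results — contradiction.
Every branch closes, so no satisfying assignment exists.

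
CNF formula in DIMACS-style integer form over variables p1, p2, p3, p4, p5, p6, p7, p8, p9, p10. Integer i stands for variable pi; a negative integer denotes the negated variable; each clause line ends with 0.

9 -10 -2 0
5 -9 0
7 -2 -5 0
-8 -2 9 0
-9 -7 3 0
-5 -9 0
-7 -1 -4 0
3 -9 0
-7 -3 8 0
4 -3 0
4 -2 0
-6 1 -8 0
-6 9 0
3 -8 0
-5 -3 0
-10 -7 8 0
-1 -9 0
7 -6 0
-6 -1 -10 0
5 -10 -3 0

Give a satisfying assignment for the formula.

p1=False  p2=False  p3=True  p4=True  p5=False  p6=False  p7=False  p8=True  p9=False  p10=False

p2 occurs only negated in the remaining clauses — set p2 = False.
p6 occurs only negated in the remaining clauses — set p6 = False.
Set p1 = False and propagate.
Try p3 = True.
  then p4 is forced to True.
  then p5 is forced to False.
  then p9 is forced to False.
  then p10 is forced to False.
For the remaining variables, p7 = False, p8 = True works.
Check each clause:
  1. {p9, ¬p2, ¬p10} — ¬p10 is true.
  2. {¬p9, p5} — ¬p9 is true.
  3. {¬p5, ¬p2, p7} — ¬p5 is true.
  4. {p9, ¬p8, ¬p2} — ¬p2 is true.
  5. {¬p9, ¬p7, p3} — ¬p7 is true.
  6. {¬p5, ¬p9} — ¬p5 is true.
  7. {¬p7, ¬p1, ¬p4} — ¬p7 is true.
  8. {¬p9, p3} — p3 is true.
  9. {¬p3, ¬p7, p8} — p8 is true.
  10. {p4, ¬p3} — p4 is true.
  11. {¬p2, p4} — p4 is true.
  12. {¬p8, ¬p6, p1} — ¬p6 is true.
  13. {p9, ¬p6} — ¬p6 is true.
  14. {¬p8, p3} — p3 is true.
  15. {¬p3, ¬p5} — ¬p5 is true.
  16. {p8, ¬p7, ¬p10} — p8 is true.
  17. {¬p9, ¬p1} — ¬p1 is true.
  18. {p7, ¬p6} — ¬p6 is true.
  19. {¬p6, ¬p1, ¬p10} — ¬p6 is true.
  20. {¬p3, ¬p10, p5} — ¬p10 is true.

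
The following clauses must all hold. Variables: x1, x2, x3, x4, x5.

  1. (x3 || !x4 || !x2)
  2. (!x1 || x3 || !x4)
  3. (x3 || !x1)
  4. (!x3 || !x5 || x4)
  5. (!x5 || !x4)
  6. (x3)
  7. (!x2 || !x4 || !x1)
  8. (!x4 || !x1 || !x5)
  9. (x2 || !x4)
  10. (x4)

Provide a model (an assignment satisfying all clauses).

x1=False, x2=True, x3=True, x4=True, x5=False

(x3) is a unit clause, so x3 = True.
Unit propagation: (x4) forces x4 = True.
Unit propagation: (!x5) forces x5 = False.
The clause (x2) is unit: x2 must be True.
(!x1) is a unit clause, so x1 = False.
Every clause has at least one true literal under this assignment.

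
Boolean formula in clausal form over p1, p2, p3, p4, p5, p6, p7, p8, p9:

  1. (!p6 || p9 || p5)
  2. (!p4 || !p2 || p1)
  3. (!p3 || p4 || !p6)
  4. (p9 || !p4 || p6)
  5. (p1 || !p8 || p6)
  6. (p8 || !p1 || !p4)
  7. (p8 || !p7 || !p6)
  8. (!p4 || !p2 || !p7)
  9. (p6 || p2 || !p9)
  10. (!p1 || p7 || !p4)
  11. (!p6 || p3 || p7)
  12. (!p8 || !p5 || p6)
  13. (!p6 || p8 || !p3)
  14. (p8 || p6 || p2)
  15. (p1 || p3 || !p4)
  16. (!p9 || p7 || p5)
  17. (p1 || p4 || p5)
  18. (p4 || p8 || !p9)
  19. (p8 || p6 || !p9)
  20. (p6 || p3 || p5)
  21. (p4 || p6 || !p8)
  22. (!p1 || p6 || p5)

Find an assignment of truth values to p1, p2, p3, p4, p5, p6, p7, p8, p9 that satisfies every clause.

p1=False, p2=False, p3=True, p4=True, p5=True, p6=True, p7=False, p8=True, p9=True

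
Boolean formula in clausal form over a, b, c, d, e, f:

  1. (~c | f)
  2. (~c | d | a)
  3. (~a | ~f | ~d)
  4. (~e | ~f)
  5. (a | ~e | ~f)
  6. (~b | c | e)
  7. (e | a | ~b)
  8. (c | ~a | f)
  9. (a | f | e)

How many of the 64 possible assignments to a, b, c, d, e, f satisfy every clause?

10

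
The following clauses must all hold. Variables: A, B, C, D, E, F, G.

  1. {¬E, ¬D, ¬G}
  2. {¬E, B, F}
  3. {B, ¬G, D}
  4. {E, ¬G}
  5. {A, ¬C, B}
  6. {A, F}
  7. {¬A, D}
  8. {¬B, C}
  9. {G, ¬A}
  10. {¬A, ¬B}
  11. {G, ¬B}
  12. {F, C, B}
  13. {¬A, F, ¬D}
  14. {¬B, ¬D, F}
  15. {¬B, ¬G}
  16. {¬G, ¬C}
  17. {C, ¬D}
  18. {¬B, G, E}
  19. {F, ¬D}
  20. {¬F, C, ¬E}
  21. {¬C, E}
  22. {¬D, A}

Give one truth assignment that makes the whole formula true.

A=False, B=False, C=False, D=False, E=False, F=True, G=False

Check each clause:
  1. {¬D, ¬E, ¬G} — ¬G is true.
  2. {F, ¬E, B} — ¬E is true.
  3. {¬G, B, D} — ¬G is true.
  4. {E, ¬G} — ¬G is true.
  5. {¬C, A, B} — ¬C is true.
  6. {A, F} — F is true.
  7. {¬A, D} — ¬A is true.
  8. {C, ¬B} — ¬B is true.
  9. {¬A, G} — ¬A is true.
  10. {¬A, ¬B} — ¬B is true.
  11. {¬B, G} — ¬B is true.
  12. {B, C, F} — F is true.
  13. {¬D, F, ¬A} — ¬D is true.
  14. {F, ¬B, ¬D} — ¬D is true.
  15. {¬B, ¬G} — ¬G is true.
  16. {¬C, ¬G} — ¬G is true.
  17. {¬D, C} — ¬D is true.
  18. {G, ¬B, E} — ¬B is true.
  19. {¬D, F} — ¬D is true.
  20. {C, ¬E, ¬F} — ¬E is true.
  21. {E, ¬C} — ¬C is true.
  22. {¬D, A} — ¬D is true.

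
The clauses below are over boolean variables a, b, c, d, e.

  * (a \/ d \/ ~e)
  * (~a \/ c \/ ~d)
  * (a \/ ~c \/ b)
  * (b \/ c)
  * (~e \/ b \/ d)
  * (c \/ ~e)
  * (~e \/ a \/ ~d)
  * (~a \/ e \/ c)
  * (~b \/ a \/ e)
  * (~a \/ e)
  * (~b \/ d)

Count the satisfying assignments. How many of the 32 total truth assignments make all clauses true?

The models are:
  a=T b=F c=T d=T e=T
  a=T b=T c=T d=T e=T
Count: 2.

2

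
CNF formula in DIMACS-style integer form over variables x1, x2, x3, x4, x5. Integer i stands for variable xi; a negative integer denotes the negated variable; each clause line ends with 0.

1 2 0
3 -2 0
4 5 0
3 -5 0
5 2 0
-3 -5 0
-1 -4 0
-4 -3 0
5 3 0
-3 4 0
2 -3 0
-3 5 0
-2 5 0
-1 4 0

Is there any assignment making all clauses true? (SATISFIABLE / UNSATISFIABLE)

x3 = True:
  propagation gives x5=False; an empty clause results — contradiction.
x3 = False:
  propagation gives x2=False, x1=True, x5=False; an empty clause results — contradiction.
Every branch closes, so no satisfying assignment exists.

UNSATISFIABLE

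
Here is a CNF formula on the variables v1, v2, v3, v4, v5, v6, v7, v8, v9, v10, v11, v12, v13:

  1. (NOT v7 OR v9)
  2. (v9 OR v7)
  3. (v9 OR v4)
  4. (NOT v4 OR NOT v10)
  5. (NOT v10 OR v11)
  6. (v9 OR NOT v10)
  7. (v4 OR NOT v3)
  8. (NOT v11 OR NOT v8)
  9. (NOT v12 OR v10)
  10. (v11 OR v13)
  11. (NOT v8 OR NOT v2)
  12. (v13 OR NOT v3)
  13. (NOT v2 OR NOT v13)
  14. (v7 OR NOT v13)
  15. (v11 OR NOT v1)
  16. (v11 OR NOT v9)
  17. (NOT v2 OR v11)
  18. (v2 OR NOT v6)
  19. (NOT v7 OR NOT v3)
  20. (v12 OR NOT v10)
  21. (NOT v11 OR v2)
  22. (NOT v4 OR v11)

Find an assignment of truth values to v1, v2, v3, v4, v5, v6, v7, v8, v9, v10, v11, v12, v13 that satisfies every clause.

v1=T  v2=T  v3=F  v4=F  v5=F  v6=T  v7=T  v8=F  v9=T  v10=T  v11=T  v12=T  v13=F

Check each clause:
  1. (v9 OR NOT v7) — v9 is true.
  2. (v7 OR v9) — v9 is true.
  3. (v4 OR v9) — v9 is true.
  4. (NOT v4 OR NOT v10) — NOT v4 is true.
  5. (NOT v10 OR v11) — v11 is true.
  6. (v9 OR NOT v10) — v9 is true.
  7. (v4 OR NOT v3) — NOT v3 is true.
  8. (NOT v11 OR NOT v8) — NOT v8 is true.
  9. (v10 OR NOT v12) — v10 is true.
  10. (v11 OR v13) — v11 is true.
  11. (NOT v8 OR NOT v2) — NOT v8 is true.
  12. (NOT v3 OR v13) — NOT v3 is true.
  13. (NOT v13 OR NOT v2) — NOT v13 is true.
  14. (v7 OR NOT v13) — NOT v13 is true.
  15. (NOT v1 OR v11) — v11 is true.
  16. (v11 OR NOT v9) — v11 is true.
  17. (v11 OR NOT v2) — v11 is true.
  18. (NOT v6 OR v2) — v2 is true.
  19. (NOT v3 OR NOT v7) — NOT v3 is true.
  20. (v12 OR NOT v10) — v12 is true.
  21. (v2 OR NOT v11) — v2 is true.
  22. (v11 OR NOT v4) — v11 is true.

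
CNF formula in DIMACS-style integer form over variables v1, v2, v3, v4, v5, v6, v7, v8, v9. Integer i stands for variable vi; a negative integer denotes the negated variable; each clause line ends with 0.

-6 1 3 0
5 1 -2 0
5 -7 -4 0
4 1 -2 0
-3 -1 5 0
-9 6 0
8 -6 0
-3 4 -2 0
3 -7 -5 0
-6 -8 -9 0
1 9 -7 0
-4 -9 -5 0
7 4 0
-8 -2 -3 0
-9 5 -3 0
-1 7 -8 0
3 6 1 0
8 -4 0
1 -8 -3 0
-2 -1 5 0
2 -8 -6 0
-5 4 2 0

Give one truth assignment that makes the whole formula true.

v1 = 1  v2 = 0  v3 = 0  v4 = 0  v5 = 0  v6 = 0  v7 = 1  v8 = 1  v9 = 0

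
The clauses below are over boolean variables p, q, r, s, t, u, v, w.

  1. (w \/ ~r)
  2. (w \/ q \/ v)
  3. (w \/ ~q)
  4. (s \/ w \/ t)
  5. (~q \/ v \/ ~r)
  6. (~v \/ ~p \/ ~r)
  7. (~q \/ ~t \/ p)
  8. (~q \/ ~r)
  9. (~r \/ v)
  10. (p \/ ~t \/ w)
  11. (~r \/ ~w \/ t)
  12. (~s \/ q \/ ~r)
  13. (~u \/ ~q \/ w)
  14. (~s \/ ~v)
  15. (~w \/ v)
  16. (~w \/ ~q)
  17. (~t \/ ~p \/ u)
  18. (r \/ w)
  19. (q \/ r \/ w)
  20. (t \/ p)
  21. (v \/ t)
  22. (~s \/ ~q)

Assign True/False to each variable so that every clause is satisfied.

p=F  q=F  r=T  s=F  t=T  u=F  v=T  w=T

Check each clause:
  1. (~r \/ w) — w is true.
  2. (q \/ w \/ v) — w is true.
  3. (~q \/ w) — w is true.
  4. (t \/ w \/ s) — w is true.
  5. (v \/ ~r \/ ~q) — ~q is true.
  6. (~p \/ ~r \/ ~v) — ~p is true.
  7. (~q \/ ~t \/ p) — ~q is true.
  8. (~r \/ ~q) — ~q is true.
  9. (v \/ ~r) — v is true.
  10. (p \/ w \/ ~t) — w is true.
  11. (~r \/ ~w \/ t) — t is true.
  12. (~r \/ q \/ ~s) — ~s is true.
  13. (~u \/ w \/ ~q) — w is true.
  14. (~v \/ ~s) — ~s is true.
  15. (~w \/ v) — v is true.
  16. (~w \/ ~q) — ~q is true.
  17. (~p \/ ~t \/ u) — ~p is true.
  18. (w \/ r) — w is true.
  19. (w \/ r \/ q) — w is true.
  20. (p \/ t) — t is true.
  21. (v \/ t) — t is true.
  22. (~s \/ ~q) — ~s is true.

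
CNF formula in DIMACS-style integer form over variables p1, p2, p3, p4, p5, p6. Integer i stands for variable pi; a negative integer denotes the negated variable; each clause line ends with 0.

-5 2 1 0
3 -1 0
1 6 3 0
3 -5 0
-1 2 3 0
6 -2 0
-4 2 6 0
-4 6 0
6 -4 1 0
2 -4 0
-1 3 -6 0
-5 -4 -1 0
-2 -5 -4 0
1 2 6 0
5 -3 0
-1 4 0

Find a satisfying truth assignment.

p1=F, p2=F, p3=F, p4=F, p5=F, p6=T

Check each clause:
  1. (p2 ∨ p1 ∨ ¬p5) — ¬p5 is true.
  2. (¬p1 ∨ p3) — ¬p1 is true.
  3. (p6 ∨ p1 ∨ p3) — p6 is true.
  4. (p3 ∨ ¬p5) — ¬p5 is true.
  5. (p2 ∨ p3 ∨ ¬p1) — ¬p1 is true.
  6. (¬p2 ∨ p6) — ¬p2 is true.
  7. (¬p4 ∨ p6 ∨ p2) — ¬p4 is true.
  8. (p6 ∨ ¬p4) — ¬p4 is true.
  9. (p1 ∨ p6 ∨ ¬p4) — ¬p4 is true.
  10. (p2 ∨ ¬p4) — ¬p4 is true.
  11. (¬p6 ∨ p3 ∨ ¬p1) — ¬p1 is true.
  12. (¬p4 ∨ ¬p5 ∨ ¬p1) — ¬p5 is true.
  13. (¬p2 ∨ ¬p4 ∨ ¬p5) — ¬p5 is true.
  14. (p2 ∨ p1 ∨ p6) — p6 is true.
  15. (¬p3 ∨ p5) — ¬p3 is true.
  16. (p4 ∨ ¬p1) — ¬p1 is true.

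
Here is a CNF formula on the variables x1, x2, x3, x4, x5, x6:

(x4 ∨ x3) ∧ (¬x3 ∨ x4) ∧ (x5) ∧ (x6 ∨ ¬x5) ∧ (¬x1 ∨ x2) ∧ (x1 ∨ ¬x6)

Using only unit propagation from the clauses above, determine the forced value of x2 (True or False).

(x5) stands alone — x5 = True.
From (x6 ∨ ¬x5) and x5 = True: x6 = True.
(¬x6 ∨ x1): since x6 = True, the clause reduces to (x1). x1 = True.
In (x2 ∨ ¬x1), ¬x1 is now false; x2 must hold, so x2 = True.

True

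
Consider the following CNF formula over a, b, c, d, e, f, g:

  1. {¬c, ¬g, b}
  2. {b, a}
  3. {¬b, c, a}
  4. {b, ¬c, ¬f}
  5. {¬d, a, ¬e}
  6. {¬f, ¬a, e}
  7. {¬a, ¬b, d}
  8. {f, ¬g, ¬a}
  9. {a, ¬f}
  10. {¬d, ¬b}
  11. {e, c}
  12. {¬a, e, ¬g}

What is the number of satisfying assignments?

Split on a, then b.
  a=T, b=T: a clause becomes empty — 0.
  a=T, b=F: d free; 5 ways for (c,e,f,g) × 2^1 = 10.
  a=F, b=T: remaining (c,d,e,f,g) ∈ {(T,F,F,F,F); (T,F,F,F,T); (T,F,T,F,F); (T,F,T,F,T)} — 4.
  a=F, b=F: a clause becomes empty — 0.
Total: 0 + 10 + 4 + 0 = 14.

14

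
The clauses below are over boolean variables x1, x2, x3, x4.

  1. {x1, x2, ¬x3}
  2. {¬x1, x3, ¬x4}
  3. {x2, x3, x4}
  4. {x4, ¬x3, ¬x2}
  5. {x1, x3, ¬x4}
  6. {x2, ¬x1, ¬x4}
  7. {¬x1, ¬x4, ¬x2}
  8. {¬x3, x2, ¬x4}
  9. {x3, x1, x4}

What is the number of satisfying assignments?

3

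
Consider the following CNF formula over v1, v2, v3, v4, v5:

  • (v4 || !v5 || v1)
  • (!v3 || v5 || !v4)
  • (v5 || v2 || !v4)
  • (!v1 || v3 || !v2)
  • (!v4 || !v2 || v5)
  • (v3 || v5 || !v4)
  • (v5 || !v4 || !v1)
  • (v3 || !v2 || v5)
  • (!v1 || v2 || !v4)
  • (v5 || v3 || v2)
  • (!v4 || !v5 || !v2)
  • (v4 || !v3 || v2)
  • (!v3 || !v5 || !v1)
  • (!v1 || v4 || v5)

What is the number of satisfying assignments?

4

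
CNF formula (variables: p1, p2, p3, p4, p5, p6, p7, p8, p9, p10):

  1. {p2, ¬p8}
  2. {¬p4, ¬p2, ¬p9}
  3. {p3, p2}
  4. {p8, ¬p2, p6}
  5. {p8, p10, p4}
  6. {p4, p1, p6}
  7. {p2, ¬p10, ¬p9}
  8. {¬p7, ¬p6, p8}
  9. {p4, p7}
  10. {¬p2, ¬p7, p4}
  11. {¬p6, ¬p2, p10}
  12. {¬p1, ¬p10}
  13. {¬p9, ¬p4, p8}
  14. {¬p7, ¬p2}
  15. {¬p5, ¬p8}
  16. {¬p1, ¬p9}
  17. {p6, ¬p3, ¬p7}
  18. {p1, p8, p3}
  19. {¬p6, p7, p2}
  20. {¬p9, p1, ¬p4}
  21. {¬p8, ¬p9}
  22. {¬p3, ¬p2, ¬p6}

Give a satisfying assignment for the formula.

p1 = 0, p2 = 0, p3 = 1, p4 = 1, p5 = 1, p6 = 0, p7 = 0, p8 = 0, p9 = 0, p10 = 0

Check each clause:
  1. {p2, ¬p8} — ¬p8 is true.
  2. {¬p2, ¬p4, ¬p9} — ¬p2 is true.
  3. {p2, p3} — p3 is true.
  4. {¬p2, p8, p6} — ¬p2 is true.
  5. {p10, p8, p4} — p4 is true.
  6. {p6, p4, p1} — p4 is true.
  7. {¬p9, ¬p10, p2} — ¬p10 is true.
  8. {¬p6, p8, ¬p7} — ¬p7 is true.
  9. {p4, p7} — p4 is true.
  10. {p4, ¬p2, ¬p7} — ¬p7 is true.
  11. {¬p6, p10, ¬p2} — ¬p6 is true.
  12. {¬p10, ¬p1} — ¬p1 is true.
  13. {p8, ¬p9, ¬p4} — ¬p9 is true.
  14. {¬p2, ¬p7} — ¬p7 is true.
  15. {¬p8, ¬p5} — ¬p8 is true.
  16. {¬p1, ¬p9} — ¬p1 is true.
  17. {p6, ¬p7, ¬p3} — ¬p7 is true.
  18. {p8, p1, p3} — p3 is true.
  19. {¬p6, p2, p7} — ¬p6 is true.
  20. {¬p9, p1, ¬p4} — ¬p9 is true.
  21. {¬p8, ¬p9} — ¬p8 is true.
  22. {¬p3, ¬p2, ¬p6} — ¬p6 is true.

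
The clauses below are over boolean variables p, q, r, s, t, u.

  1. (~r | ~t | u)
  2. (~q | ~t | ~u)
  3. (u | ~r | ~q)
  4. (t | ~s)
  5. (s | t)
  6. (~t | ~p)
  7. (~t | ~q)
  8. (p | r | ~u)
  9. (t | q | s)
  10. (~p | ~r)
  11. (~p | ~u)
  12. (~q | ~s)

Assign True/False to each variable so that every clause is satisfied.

p = False  q = False  r = True  s = True  t = True  u = True

Branch on p: take p = False.
The remaining clauses are satisfied by q = False, r = True, s = True, t = True, u = True.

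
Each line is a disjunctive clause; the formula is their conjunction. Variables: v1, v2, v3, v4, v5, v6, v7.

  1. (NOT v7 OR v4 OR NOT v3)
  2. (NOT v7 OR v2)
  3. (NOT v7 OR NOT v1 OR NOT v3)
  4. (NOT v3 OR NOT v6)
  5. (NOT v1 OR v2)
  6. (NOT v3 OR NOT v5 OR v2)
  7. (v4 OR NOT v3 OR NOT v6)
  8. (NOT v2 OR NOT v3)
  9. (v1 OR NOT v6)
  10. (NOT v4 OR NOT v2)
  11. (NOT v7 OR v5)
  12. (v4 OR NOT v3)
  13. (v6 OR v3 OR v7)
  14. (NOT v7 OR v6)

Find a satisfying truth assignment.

v1=F, v2=F, v3=T, v4=T, v5=F, v6=F, v7=F

Check each clause:
  1. (NOT v7 OR v4 OR NOT v3) — NOT v7 is true.
  2. (v2 OR NOT v7) — NOT v7 is true.
  3. (NOT v7 OR NOT v1 OR NOT v3) — NOT v7 is true.
  4. (NOT v6 OR NOT v3) — NOT v6 is true.
  5. (v2 OR NOT v1) — NOT v1 is true.
  6. (v2 OR NOT v5 OR NOT v3) — NOT v5 is true.
  7. (NOT v6 OR NOT v3 OR v4) — NOT v6 is true.
  8. (NOT v2 OR NOT v3) — NOT v2 is true.
  9. (v1 OR NOT v6) — NOT v6 is true.
  10. (NOT v4 OR NOT v2) — NOT v2 is true.
  11. (NOT v7 OR v5) — NOT v7 is true.
  12. (v4 OR NOT v3) — v4 is true.
  13. (v7 OR v3 OR v6) — v3 is true.
  14. (v6 OR NOT v7) — NOT v7 is true.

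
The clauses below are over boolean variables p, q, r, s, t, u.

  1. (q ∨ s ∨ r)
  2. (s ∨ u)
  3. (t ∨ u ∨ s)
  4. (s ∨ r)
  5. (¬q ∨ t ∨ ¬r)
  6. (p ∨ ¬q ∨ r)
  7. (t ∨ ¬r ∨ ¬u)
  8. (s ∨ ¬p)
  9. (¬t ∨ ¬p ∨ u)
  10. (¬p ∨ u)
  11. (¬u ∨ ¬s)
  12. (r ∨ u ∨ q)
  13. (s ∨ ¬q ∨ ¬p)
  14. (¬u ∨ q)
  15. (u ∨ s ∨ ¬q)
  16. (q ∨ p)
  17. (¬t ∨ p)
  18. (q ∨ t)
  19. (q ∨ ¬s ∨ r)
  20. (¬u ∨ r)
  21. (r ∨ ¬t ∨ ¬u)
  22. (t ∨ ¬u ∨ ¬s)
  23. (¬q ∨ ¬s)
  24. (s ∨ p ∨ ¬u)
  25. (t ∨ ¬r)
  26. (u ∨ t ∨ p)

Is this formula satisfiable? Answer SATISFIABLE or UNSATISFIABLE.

UNSATISFIABLE

u = True:
  propagation gives s=False, r=True, t=True, p=False; an empty clause results — contradiction.
u = False:
  propagation gives s=True, p=False, q=True; an empty clause results — contradiction.
Every branch closes, so no satisfying assignment exists.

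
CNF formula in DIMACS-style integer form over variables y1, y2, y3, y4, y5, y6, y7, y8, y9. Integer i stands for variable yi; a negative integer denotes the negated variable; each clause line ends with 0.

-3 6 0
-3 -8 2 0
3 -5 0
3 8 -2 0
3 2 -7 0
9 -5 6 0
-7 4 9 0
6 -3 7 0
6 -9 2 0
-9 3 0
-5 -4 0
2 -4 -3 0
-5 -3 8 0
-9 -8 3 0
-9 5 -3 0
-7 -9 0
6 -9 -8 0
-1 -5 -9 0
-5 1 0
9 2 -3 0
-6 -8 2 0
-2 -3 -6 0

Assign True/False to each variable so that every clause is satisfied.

y1=False  y2=False  y3=False  y4=False  y5=False  y6=False  y7=False  y8=True  y9=False

Check each clause:
  1. (y6 | ~y3) — ~y3 is true.
  2. (~y3 | y2 | ~y8) — ~y3 is true.
  3. (y3 | ~y5) — ~y5 is true.
  4. (~y2 | y8 | y3) — y8 is true.
  5. (y2 | y3 | ~y7) — ~y7 is true.
  6. (y6 | ~y5 | y9) — ~y5 is true.
  7. (~y7 | y9 | y4) — ~y7 is true.
  8. (y6 | y7 | ~y3) — ~y3 is true.
  9. (y6 | ~y9 | y2) — ~y9 is true.
  10. (y3 | ~y9) — ~y9 is true.
  11. (~y4 | ~y5) — ~y5 is true.
  12. (~y3 | ~y4 | y2) — ~y4 is true.
  13. (y8 | ~y5 | ~y3) — y8 is true.
  14. (~y8 | y3 | ~y9) — ~y9 is true.
  15. (~y9 | y5 | ~y3) — ~y3 is true.
  16. (~y7 | ~y9) — ~y7 is true.
  17. (~y9 | y6 | ~y8) — ~y9 is true.
  18. (~y1 | ~y9 | ~y5) — ~y5 is true.
  19. (~y5 | y1) — ~y5 is true.
  20. (y9 | ~y3 | y2) — ~y3 is true.
  21. (~y6 | y2 | ~y8) — ~y6 is true.
  22. (~y2 | ~y3 | ~y6) — ~y6 is true.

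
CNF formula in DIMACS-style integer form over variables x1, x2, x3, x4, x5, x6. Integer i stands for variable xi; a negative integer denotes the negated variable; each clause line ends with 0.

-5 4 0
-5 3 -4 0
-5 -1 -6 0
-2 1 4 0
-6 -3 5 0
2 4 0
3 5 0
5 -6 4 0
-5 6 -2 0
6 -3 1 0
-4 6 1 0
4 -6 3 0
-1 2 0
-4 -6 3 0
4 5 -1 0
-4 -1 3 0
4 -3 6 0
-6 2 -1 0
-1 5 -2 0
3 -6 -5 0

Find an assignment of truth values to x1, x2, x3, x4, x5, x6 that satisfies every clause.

x1 = F  x2 = T  x3 = T  x4 = T  x5 = T  x6 = T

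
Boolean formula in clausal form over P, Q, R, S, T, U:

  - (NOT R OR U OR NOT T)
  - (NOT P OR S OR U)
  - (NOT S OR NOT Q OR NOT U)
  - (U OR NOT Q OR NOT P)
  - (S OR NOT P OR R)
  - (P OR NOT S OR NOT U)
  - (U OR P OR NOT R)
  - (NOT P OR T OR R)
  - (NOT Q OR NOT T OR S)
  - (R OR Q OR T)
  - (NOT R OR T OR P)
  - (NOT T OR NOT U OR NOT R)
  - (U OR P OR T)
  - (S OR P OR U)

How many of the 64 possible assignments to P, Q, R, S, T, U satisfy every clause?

Case analysis on P and U:
  P=1, U=1: remaining (Q,R,S,T) ∈ {(0,0,1,1); (0,1,0,0); (0,1,1,0); (1,1,0,0)} — 4.
  P=1, U=0: remaining (Q,R,S,T) ∈ {(0,0,1,1); (0,1,1,0)} — 2.
  P=0, U=1: remaining (Q,R,S,T) ∈ {(0,0,0,1); (1,0,0,0)} — 2.
  P=0, U=0: remaining (Q,R,S,T) ∈ {(0,0,1,1); (1,0,1,1)} — 2.
Total: 4 + 2 + 2 + 2 = 10.

10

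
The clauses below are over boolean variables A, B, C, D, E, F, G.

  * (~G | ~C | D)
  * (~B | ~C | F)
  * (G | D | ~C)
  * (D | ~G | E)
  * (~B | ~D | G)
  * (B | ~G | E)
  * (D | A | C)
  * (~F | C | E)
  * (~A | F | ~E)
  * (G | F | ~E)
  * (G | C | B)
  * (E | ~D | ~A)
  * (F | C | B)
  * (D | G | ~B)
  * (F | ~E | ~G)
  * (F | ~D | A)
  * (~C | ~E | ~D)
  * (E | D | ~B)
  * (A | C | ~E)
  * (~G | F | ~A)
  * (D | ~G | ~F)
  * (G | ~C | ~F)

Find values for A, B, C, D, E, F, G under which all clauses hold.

Set A = True and propagate.
The remaining clauses are satisfied by B = False, C = False, D = True, E = True, F = True, G = True.
Every clause has at least one true literal under this assignment.

A=True, B=False, C=False, D=True, E=True, F=True, G=True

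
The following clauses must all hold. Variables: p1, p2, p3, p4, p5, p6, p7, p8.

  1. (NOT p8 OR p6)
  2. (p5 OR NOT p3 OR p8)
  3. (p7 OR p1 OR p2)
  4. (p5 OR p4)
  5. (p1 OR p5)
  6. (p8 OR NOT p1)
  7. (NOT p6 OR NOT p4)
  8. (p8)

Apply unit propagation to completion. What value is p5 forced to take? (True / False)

Unit clause (p8) sets p8 = True.
(p6 OR NOT p8) with p8 = True leaves only p6, so p6 = True.
In (NOT p4 OR NOT p6), NOT p6 is now false; NOT p4 must hold, so p4 = False.
(p4 OR p5): since p4 = False, the clause reduces to (p5). p5 = True.

True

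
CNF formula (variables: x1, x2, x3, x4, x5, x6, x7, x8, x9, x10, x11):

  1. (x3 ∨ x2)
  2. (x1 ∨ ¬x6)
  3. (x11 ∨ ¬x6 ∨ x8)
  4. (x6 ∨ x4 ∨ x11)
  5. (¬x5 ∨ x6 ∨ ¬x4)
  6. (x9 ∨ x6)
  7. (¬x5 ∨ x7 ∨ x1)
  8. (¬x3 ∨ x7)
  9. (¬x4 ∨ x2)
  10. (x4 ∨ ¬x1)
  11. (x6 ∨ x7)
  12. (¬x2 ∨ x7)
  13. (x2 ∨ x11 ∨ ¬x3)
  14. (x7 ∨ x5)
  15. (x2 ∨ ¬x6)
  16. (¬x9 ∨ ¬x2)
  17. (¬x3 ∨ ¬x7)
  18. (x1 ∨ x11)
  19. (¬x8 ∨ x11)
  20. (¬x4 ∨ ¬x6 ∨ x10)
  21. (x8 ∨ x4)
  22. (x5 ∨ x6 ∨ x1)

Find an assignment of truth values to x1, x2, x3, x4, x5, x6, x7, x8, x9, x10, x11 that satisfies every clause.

x1=T, x2=T, x3=F, x4=T, x5=F, x6=T, x7=T, x8=F, x9=F, x10=T, x11=T

Check each clause:
  1. (x2 ∨ x3) — x2 is true.
  2. (¬x6 ∨ x1) — x1 is true.
  3. (¬x6 ∨ x11 ∨ x8) — x11 is true.
  4. (x11 ∨ x6 ∨ x4) — x11 is true.
  5. (¬x5 ∨ ¬x4 ∨ x6) — ¬x5 is true.
  6. (x9 ∨ x6) — x6 is true.
  7. (x7 ∨ x1 ∨ ¬x5) — x1 is true.
  8. (x7 ∨ ¬x3) — ¬x3 is true.
  9. (x2 ∨ ¬x4) — x2 is true.
  10. (x4 ∨ ¬x1) — x4 is true.
  11. (x7 ∨ x6) — x6 is true.
  12. (¬x2 ∨ x7) — x7 is true.
  13. (x2 ∨ x11 ∨ ¬x3) — x2 is true.
  14. (x5 ∨ x7) — x7 is true.
  15. (¬x6 ∨ x2) — x2 is true.
  16. (¬x9 ∨ ¬x2) — ¬x9 is true.
  17. (¬x7 ∨ ¬x3) — ¬x3 is true.
  18. (x1 ∨ x11) — x1 is true.
  19. (¬x8 ∨ x11) — ¬x8 is true.
  20. (x10 ∨ ¬x4 ∨ ¬x6) — x10 is true.
  21. (x4 ∨ x8) — x4 is true.
  22. (x5 ∨ x6 ∨ x1) — x1 is true.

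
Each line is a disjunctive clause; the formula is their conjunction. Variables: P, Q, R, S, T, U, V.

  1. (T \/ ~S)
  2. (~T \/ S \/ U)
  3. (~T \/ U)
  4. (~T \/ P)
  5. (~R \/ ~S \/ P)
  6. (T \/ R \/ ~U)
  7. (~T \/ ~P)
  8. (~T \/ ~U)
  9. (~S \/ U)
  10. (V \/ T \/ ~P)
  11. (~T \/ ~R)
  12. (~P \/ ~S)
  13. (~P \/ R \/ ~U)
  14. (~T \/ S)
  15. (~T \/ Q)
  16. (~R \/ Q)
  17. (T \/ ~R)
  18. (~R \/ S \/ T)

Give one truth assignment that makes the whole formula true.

P = True, Q = True, R = False, S = False, T = False, U = False, V = True

Q occurs only positively in the remaining clauses — set Q = True.
Pure literal: V appears only positively; assign V = True.
Set P = True and propagate.
  then T is forced to False.
  then S is forced to False.
  then R is forced to False.
  then U is forced to False.
Every clause has at least one true literal under this assignment.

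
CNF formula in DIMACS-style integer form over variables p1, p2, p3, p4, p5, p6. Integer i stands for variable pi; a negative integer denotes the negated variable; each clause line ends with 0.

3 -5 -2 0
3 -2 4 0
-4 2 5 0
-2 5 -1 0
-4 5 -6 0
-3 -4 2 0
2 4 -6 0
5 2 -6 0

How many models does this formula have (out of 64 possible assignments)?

24

Case analysis on p2 and p4:
  p2=1, p4=1: 6 of the 16 assignments to (p1,p3,p5,p6) work.
  p2=1, p4=0: p6 free; 3 ways for (p1,p3,p5) × 2^1 = 6.
  p2=0, p4=1: remaining (p1,p3,p5,p6) ∈ {(0,0,1,0); (0,0,1,1); (1,0,1,0); (1,0,1,1)} — 4.
  p2=0, p4=0: forces p6=0; p1, p3, p5 free → 2^3 = 8.
Total: 6 + 6 + 4 + 8 = 24.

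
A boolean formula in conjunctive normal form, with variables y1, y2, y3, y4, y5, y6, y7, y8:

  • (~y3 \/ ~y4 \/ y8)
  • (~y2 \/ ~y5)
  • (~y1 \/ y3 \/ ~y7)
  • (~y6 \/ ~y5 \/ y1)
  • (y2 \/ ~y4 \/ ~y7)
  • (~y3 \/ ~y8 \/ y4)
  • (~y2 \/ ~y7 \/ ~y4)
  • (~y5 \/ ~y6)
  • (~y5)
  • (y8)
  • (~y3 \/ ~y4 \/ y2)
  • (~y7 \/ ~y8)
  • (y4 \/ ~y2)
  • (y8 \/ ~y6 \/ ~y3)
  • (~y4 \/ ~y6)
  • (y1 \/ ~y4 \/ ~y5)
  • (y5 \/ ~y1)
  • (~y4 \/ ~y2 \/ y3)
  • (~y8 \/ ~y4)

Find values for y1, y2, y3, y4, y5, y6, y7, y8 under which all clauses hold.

y1 = F  y2 = F  y3 = F  y4 = F  y5 = F  y6 = F  y7 = F  y8 = T

Unit propagation: (~y5) forces y5 = False.
The clause (y8) is unit: y8 must be True.
(~y7) is a unit clause, so y7 = False.
(~y1) is a unit clause, so y1 = False.
Unit propagation: (~y4) forces y4 = False.
The clause (~y3) is unit: y3 must be False.
Unit propagation: (~y2) forces y2 = False.
y6 is now unconstrained; take y6 = False.
Check each clause:
  1. (y8 \/ ~y3 \/ ~y4) — y8 is true.
  2. (~y2 \/ ~y5) — ~y5 is true.
  3. (~y1 \/ y3 \/ ~y7) — ~y7 is true.
  4. (~y6 \/ ~y5 \/ y1) — ~y6 is true.
  5. (~y4 \/ ~y7 \/ y2) — ~y7 is true.
  6. (~y8 \/ y4 \/ ~y3) — ~y3 is true.
  7. (~y7 \/ ~y2 \/ ~y4) — ~y7 is true.
  8. (~y6 \/ ~y5) — ~y6 is true.
  9. (~y5) — ~y5 is true.
  10. (y8) — y8 is true.
  11. (~y4 \/ ~y3 \/ y2) — ~y4 is true.
  12. (~y7 \/ ~y8) — ~y7 is true.
  13. (~y2 \/ y4) — ~y2 is true.
  14. (~y6 \/ y8 \/ ~y3) — y8 is true.
  15. (~y6 \/ ~y4) — ~y6 is true.
  16. (y1 \/ ~y4 \/ ~y5) — ~y5 is true.
  17. (~y1 \/ y5) — ~y1 is true.
  18. (~y4 \/ y3 \/ ~y2) — ~y4 is true.
  19. (~y8 \/ ~y4) — ~y4 is true.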